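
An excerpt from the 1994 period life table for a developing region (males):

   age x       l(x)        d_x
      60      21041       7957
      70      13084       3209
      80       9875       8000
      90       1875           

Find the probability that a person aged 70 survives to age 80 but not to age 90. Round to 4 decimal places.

0.6114

This is the probability of reaching 80 but not 90, conditional on being alive at 70: (l(80) − l(90)) / l(70).
= (9875 − 1875) / 13084 = 8000 / 13084 = 0.611434.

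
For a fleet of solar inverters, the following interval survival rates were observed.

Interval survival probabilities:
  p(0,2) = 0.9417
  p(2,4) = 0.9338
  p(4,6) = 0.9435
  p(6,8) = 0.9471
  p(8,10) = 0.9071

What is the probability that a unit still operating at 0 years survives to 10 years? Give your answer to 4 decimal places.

0.7128

Chaining the interval survival probabilities: 0.9417 × 0.9338 × 0.9435 × 0.9471 × 0.9071.
= 0.712786.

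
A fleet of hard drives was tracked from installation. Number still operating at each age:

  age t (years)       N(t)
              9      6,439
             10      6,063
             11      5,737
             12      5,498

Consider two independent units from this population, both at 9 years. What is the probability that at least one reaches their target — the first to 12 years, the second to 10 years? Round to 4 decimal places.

p₁ = N(12)/N(9) = 5,498/6,439 = 0.853859; p₂ = N(10)/N(9) = 6,063/6,439 = 0.941606.
P(at least one) = 1 − (1−p₁)(1−p₂) = 1 − 0.146141 × 0.058394 = 0.991466.

0.9915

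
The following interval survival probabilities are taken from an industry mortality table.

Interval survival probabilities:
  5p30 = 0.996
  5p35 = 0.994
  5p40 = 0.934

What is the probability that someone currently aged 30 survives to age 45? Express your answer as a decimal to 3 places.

Chaining the interval survival probabilities: 0.996 × 0.994 × 0.934.
= 0.924682.

0.925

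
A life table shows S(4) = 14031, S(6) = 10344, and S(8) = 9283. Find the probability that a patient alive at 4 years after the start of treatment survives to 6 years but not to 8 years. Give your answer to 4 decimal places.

This is the probability of reaching 6 but not 8, conditional on being alive at 4: (S(6) − S(8)) / S(4).
= (10344 − 9283) / 14031 = 1061 / 14031 = 0.075618.

0.0756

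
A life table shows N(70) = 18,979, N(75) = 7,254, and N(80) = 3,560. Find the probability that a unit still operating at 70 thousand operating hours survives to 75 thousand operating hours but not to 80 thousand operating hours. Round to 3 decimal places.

0.195

This is the probability of reaching 75 but not 80, conditional on being operational at 70: (N(75) − N(80)) / N(70).
= (7,254 − 3,560) / 18,979 = 3,694 / 18,979 = 0.194636.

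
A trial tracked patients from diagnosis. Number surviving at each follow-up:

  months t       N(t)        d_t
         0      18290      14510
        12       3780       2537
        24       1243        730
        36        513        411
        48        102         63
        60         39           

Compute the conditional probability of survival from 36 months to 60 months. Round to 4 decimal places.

The conditional survival probability is N(60)/N(36) = 39/513 = 0.076023.

0.0760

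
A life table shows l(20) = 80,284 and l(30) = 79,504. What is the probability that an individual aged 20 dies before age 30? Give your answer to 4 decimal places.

0.0097

P(die before 30 | alive at 20) = 1 − l(30)/l(20) = 1 − 79,504/80,284 = (780)/80,284 = 0.009716.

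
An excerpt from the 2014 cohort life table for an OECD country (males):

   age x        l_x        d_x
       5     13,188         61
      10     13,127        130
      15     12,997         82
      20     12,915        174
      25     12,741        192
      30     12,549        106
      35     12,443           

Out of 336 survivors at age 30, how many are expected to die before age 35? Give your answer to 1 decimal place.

The relevant probability is 1 − 12,443/12,549 = 0.008447.
Expected number = 336 × 0.008447 = 2.8.

2.8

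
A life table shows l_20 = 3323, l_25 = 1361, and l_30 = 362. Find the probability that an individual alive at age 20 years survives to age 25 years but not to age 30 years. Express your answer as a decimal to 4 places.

0.3006

This is the probability of reaching 25 but not 30, conditional on being alive at 20: (l_25 − l_30) / l_20.
= (1361 − 362) / 3323 = 999 / 3323 = 0.300632.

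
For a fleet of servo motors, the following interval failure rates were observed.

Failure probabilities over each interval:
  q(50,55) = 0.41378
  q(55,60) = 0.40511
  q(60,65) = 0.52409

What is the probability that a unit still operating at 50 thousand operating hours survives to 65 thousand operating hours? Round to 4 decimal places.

0.1660

Chaining the interval survival probabilities: (1 − 0.41378) × (1 − 0.40511) × (1 − 0.52409).
= 0.58622 × 0.59489 × 0.47591 = 0.165967.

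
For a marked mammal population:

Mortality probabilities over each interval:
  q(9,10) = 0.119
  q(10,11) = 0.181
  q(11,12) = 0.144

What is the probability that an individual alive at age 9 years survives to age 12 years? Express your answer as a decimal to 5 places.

0.61764

Survival from 9 to 12 is the product of surviving each interval: (1 − 0.119) × (1 − 0.181) × (1 − 0.144).
= 0.881 × 0.819 × 0.856 = 0.617637.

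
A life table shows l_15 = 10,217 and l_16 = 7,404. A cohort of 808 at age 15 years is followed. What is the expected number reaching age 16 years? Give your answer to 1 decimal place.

The relevant probability is 7,404/10,217 = 0.724675.
Expected number = 808 × 0.724675 = 585.5.

585.5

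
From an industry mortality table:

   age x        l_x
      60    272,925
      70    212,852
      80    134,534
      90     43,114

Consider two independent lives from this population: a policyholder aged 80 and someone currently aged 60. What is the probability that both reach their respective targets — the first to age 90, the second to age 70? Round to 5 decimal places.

0.24993

p₁ = l_90/l_80 = 43,114/134,534 = 0.320469; p₂ = l_70/l_60 = 212,852/272,925 = 0.779892.
P(both) = p₁ × p₂ = 0.320469 × 0.779892 = 0.249931.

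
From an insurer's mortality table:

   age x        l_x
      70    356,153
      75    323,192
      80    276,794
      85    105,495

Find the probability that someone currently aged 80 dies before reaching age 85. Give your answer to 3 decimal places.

P(die before 85 | alive at 80) = 1 − l_85/l_80 = 1 − 105,495/276,794 = (171,299)/276,794 = 0.618868.

0.619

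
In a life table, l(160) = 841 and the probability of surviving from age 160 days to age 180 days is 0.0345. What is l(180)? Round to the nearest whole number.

29

l(180) = l(160) × p = 841 × 0.0345 = 29.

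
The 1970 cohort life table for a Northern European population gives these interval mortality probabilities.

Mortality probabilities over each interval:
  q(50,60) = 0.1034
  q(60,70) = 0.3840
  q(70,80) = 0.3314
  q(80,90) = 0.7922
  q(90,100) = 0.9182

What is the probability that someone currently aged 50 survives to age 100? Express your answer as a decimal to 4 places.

The overall survival probability is (1 − 0.1034) × (1 − 0.3840) × (1 − 0.3314) × (1 − 0.7922) × (1 − 0.9182).
= 0.8966 × 0.6160 × 0.6686 × 0.2078 × 0.0818 = 0.006277.

0.0063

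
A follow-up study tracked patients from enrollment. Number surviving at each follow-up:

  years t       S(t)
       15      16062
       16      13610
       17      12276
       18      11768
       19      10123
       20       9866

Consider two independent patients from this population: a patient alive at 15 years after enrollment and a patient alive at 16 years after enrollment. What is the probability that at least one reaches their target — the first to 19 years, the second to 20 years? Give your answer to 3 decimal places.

0.898

p₁ = S(19)/S(15) = 10123/16062 = 0.630245; p₂ = S(20)/S(16) = 9866/13610 = 0.724908.
P(at least one) = 1 − (1−p₁)(1−p₂) = 1 − 0.369755 × 0.275092 = 0.898283.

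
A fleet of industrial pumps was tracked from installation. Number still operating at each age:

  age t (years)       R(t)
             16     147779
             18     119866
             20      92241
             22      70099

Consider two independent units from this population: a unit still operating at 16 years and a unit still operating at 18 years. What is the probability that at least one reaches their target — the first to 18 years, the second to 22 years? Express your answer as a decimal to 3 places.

p₁ = R(18)/R(16) = 119866/147779 = 0.811117; p₂ = R(22)/R(18) = 70099/119866 = 0.584811.
P(at least one) = 1 − (1−p₁)(1−p₂) = 1 − 0.188883 × 0.415189 = 0.921578.

0.922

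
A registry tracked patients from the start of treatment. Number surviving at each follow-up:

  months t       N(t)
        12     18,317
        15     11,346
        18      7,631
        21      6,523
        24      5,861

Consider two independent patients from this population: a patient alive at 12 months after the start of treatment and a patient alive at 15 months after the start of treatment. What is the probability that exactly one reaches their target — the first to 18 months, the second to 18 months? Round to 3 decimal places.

p₁ = N(18)/N(12) = 7,631/18,317 = 0.416608; p₂ = N(18)/N(15) = 7,631/11,346 = 0.672572.
P(exactly one) = p₁(1−p₂) + (1−p₁)p₂ = 0.136409 + 0.392373 = 0.528782.

0.529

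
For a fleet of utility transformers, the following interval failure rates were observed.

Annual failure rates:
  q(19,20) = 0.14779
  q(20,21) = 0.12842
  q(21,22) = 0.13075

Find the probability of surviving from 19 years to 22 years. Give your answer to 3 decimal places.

Survival from 19 to 22 is the product of surviving each interval: (1 − 0.14779) × (1 − 0.12842) × (1 − 0.13075).
= 0.85221 × 0.87158 × 0.86925 = 0.645652.

0.646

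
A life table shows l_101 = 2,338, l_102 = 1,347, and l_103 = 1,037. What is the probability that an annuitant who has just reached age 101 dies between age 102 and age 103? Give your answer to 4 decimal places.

0.1326

We want 1|1q101 = (l_102 − l_103)/l_101.
This is the probability of reaching 102 but not 103, conditional on being alive at 101: (l_102 − l_103) / l_101.
= (1,347 − 1,037) / 2,338 = 310 / 2,338 = 0.132592.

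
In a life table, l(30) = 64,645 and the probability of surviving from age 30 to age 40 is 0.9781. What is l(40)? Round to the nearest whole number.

l(40) = l(30) × p = 64,645 × 0.9781 = 63229.

63229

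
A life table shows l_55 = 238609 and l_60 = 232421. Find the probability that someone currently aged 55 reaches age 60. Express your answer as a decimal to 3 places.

We want 5p55 = l_60/l_55.
The conditional survival probability is l_60/l_55 = 232421/238609 = 0.974066.

0.974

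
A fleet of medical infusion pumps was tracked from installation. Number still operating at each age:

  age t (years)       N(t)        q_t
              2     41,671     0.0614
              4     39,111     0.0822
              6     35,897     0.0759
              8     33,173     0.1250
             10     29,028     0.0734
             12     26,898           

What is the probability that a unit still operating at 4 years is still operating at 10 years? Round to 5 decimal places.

The conditional survival probability is N(10)/N(4) = 29,028/39,111 = 0.742195.

0.74220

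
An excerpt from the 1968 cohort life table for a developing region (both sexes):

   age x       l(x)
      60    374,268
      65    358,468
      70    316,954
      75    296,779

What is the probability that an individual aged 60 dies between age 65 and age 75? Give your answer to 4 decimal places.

This is the probability of reaching 65 but not 75, conditional on being alive at 60: (l(65) − l(75)) / l(60).
= (358,468 − 296,779) / 374,268 = 61,689 / 374,268 = 0.164826.

0.1648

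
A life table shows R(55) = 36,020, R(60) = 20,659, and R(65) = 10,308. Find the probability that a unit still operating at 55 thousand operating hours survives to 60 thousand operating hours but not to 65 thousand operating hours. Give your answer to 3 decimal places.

This is the probability of reaching 60 but not 65, conditional on being operational at 55: (R(60) − R(65)) / R(55).
= (20,659 − 10,308) / 36,020 = 10,351 / 36,020 = 0.287368.

0.287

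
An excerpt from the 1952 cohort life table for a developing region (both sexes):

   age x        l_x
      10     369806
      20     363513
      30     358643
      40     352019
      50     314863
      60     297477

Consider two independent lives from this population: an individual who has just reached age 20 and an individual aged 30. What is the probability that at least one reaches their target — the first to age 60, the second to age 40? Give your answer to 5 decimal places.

p₁ = l_60/l_20 = 297477/363513 = 0.818339; p₂ = l_40/l_30 = 352019/358643 = 0.981530.
P(at least one) = 1 − (1−p₁)(1−p₂) = 1 − 0.181661 × 0.018470 = 0.996645.

0.99664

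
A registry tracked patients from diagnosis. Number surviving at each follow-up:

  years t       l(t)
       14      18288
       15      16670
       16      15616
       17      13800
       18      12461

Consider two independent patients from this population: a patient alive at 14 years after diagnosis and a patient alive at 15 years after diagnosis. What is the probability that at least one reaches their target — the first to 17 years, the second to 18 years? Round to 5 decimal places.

p₁ = l(17)/l(14) = 13800/18288 = 0.754593; p₂ = l(18)/l(15) = 12461/16670 = 0.747510.
P(at least one) = 1 − (1−p₁)(1−p₂) = 1 − 0.245407 × 0.252490 = 0.938037.

0.93804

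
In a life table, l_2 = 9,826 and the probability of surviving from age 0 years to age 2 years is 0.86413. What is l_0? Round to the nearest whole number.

l_0 = l_2 / p = 9,826 / 0.86413 = 11371.

11371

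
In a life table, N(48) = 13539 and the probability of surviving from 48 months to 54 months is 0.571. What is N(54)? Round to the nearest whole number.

7731

N(54) = N(48) × p = 13539 × 0.571 = 7731.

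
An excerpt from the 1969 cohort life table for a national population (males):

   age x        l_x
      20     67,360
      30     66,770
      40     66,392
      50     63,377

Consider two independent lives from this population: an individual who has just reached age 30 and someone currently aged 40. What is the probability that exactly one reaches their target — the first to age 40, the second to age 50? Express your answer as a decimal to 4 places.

0.0506

p₁ = l_40/l_30 = 66,392/66,770 = 0.994339; p₂ = l_50/l_40 = 63,377/66,392 = 0.954588.
P(exactly one) = p₁(1−p₂) + (1−p₁)p₂ = 0.045155 + 0.005404 = 0.050559.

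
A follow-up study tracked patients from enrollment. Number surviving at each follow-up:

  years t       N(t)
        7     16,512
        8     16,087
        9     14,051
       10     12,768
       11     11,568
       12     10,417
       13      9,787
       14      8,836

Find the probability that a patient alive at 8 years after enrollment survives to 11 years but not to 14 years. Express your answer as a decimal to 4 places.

This is the probability of reaching 11 but not 14, conditional on being alive at 8: (N(11) − N(14)) / N(8).
= (11,568 − 8,836) / 16,087 = 2,732 / 16,087 = 0.169827.

0.1698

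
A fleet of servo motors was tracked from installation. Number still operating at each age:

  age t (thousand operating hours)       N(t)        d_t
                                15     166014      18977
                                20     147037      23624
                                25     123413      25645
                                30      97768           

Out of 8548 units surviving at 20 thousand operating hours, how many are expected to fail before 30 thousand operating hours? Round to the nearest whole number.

2864

The relevant probability is 1 − 97768/147037 = 0.335079.
Expected number = 8548 × 0.335079 = 2864.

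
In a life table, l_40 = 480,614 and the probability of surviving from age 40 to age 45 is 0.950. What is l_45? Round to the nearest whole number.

l_45 = l_40 × p = 480,614 × 0.950 = 456583.

456583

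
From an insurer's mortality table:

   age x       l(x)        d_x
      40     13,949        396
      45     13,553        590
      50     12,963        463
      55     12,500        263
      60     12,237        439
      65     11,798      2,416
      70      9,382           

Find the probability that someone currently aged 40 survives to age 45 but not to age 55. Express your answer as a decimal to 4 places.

0.0755

This is the probability of reaching 45 but not 55, conditional on being alive at 40: (l(45) − l(55)) / l(40).
= (13,553 − 12,500) / 13,949 = 1,053 / 13,949 = 0.075489.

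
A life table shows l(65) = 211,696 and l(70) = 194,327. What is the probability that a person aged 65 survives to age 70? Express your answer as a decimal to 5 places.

0.91795

The conditional survival probability is l(70)/l(65) = 194,327/211,696 = 0.917953.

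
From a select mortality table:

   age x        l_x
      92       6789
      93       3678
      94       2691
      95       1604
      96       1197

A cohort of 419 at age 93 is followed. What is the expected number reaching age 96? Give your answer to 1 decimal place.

136.4

The relevant probability is 1197/3678 = 0.325449.
Expected number = 419 × 0.325449 = 136.4.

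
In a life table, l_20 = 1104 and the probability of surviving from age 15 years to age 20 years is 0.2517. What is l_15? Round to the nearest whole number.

4386

l_15 = l_20 / p = 1104 / 0.2517 = 4386.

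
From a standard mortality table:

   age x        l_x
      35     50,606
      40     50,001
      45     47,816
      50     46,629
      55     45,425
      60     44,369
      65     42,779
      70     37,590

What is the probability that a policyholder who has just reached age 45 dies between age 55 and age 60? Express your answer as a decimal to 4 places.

0.0221

We want 10|5q45 = (l_55 − l_60)/l_45.
This is the probability of reaching 55 but not 60, conditional on being alive at 45: (l_55 − l_60) / l_45.
= (45,425 − 44,369) / 47,816 = 1,056 / 47,816 = 0.022085.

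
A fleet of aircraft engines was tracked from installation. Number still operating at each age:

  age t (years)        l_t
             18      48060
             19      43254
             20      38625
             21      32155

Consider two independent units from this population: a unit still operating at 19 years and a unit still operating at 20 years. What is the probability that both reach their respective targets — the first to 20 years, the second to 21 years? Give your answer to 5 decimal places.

p₁ = l_20/l_19 = 38625/43254 = 0.892981; p₂ = l_21/l_20 = 32155/38625 = 0.832492.
P(both) = p₁ × p₂ = 0.892981 × 0.832492 = 0.743400.

0.74340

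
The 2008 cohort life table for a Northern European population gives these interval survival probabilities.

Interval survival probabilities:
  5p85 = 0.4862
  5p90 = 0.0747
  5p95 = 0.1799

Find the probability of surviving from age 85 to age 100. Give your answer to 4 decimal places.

Chaining the interval survival probabilities: 0.4862 × 0.0747 × 0.1799.
= 0.006534.

0.0065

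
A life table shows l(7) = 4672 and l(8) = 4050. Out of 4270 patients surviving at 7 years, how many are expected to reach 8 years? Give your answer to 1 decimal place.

The relevant probability is 4050/4672 = 0.866866.
Expected number = 4270 × 0.866866 = 3701.5.

3701.5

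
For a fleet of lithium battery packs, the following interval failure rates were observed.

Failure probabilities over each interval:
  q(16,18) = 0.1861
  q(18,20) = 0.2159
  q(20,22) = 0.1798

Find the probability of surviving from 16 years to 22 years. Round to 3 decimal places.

0.523

Chaining the interval survival probabilities: (1 − 0.1861) × (1 − 0.2159) × (1 − 0.1798).
= 0.8139 × 0.7841 × 0.8202 = 0.523434.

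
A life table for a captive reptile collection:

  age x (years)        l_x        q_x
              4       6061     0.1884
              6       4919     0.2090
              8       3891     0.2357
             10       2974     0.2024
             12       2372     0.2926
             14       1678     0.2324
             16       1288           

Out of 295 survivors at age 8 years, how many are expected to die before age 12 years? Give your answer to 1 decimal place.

115.2

The relevant probability is 1 − 2372/3891 = 0.390388.
Expected number = 295 × 0.390388 = 115.2.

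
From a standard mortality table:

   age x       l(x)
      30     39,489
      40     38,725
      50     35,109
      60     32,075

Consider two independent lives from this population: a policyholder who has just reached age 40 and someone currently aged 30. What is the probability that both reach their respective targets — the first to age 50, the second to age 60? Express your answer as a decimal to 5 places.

p₁ = l(50)/l(40) = 35,109/38,725 = 0.906624; p₂ = l(60)/l(30) = 32,075/39,489 = 0.812252.
P(both) = p₁ × p₂ = 0.906624 × 0.812252 = 0.736407.

0.73641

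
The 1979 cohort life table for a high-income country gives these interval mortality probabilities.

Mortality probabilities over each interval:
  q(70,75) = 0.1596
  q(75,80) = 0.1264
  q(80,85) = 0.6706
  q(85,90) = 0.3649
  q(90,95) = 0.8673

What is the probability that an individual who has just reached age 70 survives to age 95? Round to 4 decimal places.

0.0204

Chaining the interval survival probabilities: (1 − 0.1596) × (1 − 0.1264) × (1 − 0.6706) × (1 − 0.3649) × (1 − 0.8673).
= 0.8404 × 0.8736 × 0.3294 × 0.6351 × 0.1327 = 0.020381.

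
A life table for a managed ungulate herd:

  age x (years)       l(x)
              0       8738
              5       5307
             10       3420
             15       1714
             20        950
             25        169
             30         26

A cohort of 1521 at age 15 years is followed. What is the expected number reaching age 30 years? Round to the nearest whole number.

The relevant probability is 26/1714 = 0.015169.
Expected number = 1521 × 0.015169 = 23.

23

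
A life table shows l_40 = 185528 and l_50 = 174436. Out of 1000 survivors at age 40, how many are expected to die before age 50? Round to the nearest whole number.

The relevant probability is 1 − 174436/185528 = 0.059786.
Expected number = 1000 × 0.059786 = 60.

60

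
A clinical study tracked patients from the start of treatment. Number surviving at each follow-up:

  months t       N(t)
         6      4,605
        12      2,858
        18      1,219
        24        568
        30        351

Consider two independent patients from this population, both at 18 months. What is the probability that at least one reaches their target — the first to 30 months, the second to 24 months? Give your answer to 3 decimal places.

p₁ = N(30)/N(18) = 351/1,219 = 0.287941; p₂ = N(24)/N(18) = 568/1,219 = 0.465956.
P(at least one) = 1 − (1−p₁)(1−p₂) = 1 − 0.712059 × 0.534044 = 0.619729.

0.620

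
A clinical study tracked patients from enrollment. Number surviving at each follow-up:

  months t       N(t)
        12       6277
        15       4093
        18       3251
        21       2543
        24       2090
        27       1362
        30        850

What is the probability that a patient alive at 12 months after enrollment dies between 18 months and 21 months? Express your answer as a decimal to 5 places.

This is the probability of reaching 18 but not 21, conditional on being alive at 12: (N(18) − N(21)) / N(12).
= (3251 − 2543) / 6277 = 708 / 6277 = 0.112793.

0.11279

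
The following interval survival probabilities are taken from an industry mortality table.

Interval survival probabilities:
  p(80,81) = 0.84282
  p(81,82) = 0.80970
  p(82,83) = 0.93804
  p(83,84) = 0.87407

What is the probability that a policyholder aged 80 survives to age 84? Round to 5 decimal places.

The overall survival probability is 0.84282 × 0.80970 × 0.93804 × 0.87407.
= 0.559534.

0.55953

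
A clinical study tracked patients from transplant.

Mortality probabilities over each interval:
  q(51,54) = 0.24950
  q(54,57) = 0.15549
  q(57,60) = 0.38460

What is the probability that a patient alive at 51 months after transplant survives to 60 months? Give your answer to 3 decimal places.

The overall survival probability is (1 − 0.24950) × (1 − 0.15549) × (1 − 0.38460).
= 0.75050 × 0.84451 × 0.61540 = 0.390043.

0.390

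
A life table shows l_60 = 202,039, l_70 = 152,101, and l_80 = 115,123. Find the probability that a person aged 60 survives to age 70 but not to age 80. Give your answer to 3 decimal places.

0.183

We want 10|10q60 = (l_70 − l_80)/l_60.
This is the probability of reaching 70 but not 80, conditional on being alive at 60: (l_70 − l_80) / l_60.
= (152,101 − 115,123) / 202,039 = 36,978 / 202,039 = 0.183024.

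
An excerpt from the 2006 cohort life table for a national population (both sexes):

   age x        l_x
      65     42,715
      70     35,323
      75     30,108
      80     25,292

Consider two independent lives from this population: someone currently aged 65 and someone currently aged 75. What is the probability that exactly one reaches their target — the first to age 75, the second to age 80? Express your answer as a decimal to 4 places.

0.3607

p₁ = l_75/l_65 = 30,108/42,715 = 0.704858; p₂ = l_80/l_75 = 25,292/30,108 = 0.840043.
P(exactly one) = p₁(1−p₂) + (1−p₁)p₂ = 0.112747 + 0.247932 = 0.360679.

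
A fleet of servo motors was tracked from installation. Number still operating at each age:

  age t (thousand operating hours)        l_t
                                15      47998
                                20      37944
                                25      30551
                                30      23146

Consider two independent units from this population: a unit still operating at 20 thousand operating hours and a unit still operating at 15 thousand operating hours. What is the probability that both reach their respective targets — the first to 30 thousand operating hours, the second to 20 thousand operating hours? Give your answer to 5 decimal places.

p₁ = l_30/l_20 = 23146/37944 = 0.610004; p₂ = l_20/l_15 = 37944/47998 = 0.790533.
P(both) = p₁ × p₂ = 0.610004 × 0.790533 = 0.482228.

0.48223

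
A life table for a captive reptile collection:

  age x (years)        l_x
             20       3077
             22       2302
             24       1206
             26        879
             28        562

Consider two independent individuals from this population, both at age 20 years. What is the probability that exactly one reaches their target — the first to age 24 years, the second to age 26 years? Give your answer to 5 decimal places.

p₁ = l_24/l_20 = 1206/3077 = 0.391940; p₂ = l_26/l_20 = 879/3077 = 0.285668.
P(exactly one) = p₁(1−p₂) + (1−p₁)p₂ = 0.279975 + 0.173703 = 0.453679.

0.45368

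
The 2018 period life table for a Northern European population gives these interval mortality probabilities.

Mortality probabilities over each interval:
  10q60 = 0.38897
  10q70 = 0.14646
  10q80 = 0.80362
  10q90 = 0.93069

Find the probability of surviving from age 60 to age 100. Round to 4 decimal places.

0.0071

Chaining the interval survival probabilities: (1 − 0.38897) × (1 − 0.14646) × (1 − 0.80362) × (1 − 0.93069).
= 0.61103 × 0.85354 × 0.19638 × 0.06931 = 0.007099.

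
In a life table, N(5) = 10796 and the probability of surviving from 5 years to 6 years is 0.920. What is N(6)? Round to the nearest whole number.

9932

N(6) = N(5) × p = 10796 × 0.920 = 9932.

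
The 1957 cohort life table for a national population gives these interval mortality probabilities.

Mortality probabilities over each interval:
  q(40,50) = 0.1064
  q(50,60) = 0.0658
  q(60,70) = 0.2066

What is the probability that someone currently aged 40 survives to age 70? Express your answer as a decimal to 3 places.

0.662

Chaining the interval survival probabilities: (1 − 0.1064) × (1 − 0.0658) × (1 − 0.2066).
= 0.8936 × 0.9342 × 0.7934 = 0.662331.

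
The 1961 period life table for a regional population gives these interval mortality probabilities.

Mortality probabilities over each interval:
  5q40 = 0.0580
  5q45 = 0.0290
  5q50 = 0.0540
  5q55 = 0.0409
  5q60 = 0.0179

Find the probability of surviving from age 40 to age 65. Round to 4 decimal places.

0.8150

The overall survival probability is (1 − 0.0580) × (1 − 0.0290) × (1 − 0.0540) × (1 − 0.0409) × (1 − 0.0179).
= 0.9420 × 0.9710 × 0.9460 × 0.9591 × 0.9821 = 0.815044.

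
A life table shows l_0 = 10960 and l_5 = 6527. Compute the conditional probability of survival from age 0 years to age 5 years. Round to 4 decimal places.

The conditional survival probability is l_5/l_0 = 6527/10960 = 0.595529.

0.5955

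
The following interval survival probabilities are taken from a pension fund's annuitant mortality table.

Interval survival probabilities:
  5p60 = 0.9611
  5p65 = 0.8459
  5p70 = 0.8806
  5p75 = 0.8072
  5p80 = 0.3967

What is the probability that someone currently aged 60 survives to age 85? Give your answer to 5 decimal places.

The overall survival probability is 0.9611 × 0.8459 × 0.8806 × 0.8072 × 0.3967.
= 0.229250.

0.22925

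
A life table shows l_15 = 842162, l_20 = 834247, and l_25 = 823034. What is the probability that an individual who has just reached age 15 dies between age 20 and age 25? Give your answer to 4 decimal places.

0.0133

We want 5|5q15 = (l_20 − l_25)/l_15.
This is the probability of reaching 20 but not 25, conditional on being alive at 15: (l_20 − l_25) / l_15.
= (834247 − 823034) / 842162 = 11213 / 842162 = 0.013315.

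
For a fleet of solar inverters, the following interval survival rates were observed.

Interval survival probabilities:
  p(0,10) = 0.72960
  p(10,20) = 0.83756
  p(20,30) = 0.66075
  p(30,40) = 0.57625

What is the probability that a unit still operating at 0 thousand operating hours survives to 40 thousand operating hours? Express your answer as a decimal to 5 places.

0.23267

The overall survival probability is 0.72960 × 0.83756 × 0.66075 × 0.57625.
= 0.232675.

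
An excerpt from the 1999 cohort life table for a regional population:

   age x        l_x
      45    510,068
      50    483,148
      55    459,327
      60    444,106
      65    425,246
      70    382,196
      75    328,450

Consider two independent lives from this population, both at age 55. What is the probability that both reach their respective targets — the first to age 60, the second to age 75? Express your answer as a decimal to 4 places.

0.6914

p₁ = l_60/l_55 = 444,106/459,327 = 0.966862; p₂ = l_75/l_55 = 328,450/459,327 = 0.715068.
P(both) = p₁ × p₂ = 0.966862 × 0.715068 = 0.691372.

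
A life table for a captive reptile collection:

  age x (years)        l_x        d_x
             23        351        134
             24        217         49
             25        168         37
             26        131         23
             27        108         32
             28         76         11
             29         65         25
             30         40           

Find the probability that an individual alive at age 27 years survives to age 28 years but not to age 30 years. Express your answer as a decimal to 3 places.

This is the probability of reaching 28 but not 30, conditional on being alive at 27: (l_28 − l_30) / l_27.
= (76 − 40) / 108 = 36 / 108 = 0.333333.

0.333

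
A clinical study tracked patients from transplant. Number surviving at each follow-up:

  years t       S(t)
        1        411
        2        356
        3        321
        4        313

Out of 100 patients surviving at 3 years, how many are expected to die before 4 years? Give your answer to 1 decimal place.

2.5

The relevant probability is 1 − 313/321 = 0.024922.
Expected number = 100 × 0.024922 = 2.5.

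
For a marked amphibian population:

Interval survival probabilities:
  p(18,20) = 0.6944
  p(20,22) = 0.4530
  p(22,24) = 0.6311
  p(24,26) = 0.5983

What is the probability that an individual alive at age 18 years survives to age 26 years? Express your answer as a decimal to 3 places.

0.119

Survival from 18 to 26 is the product of surviving each interval: 0.6944 × 0.4530 × 0.6311 × 0.5983.
= 0.118775.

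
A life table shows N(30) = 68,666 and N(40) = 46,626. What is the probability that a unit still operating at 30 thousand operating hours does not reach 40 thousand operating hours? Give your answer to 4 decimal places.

0.3210

P(fail before 40 | operational at 30) = 1 − N(40)/N(30) = 1 − 46,626/68,666 = (22,040)/68,666 = 0.320974.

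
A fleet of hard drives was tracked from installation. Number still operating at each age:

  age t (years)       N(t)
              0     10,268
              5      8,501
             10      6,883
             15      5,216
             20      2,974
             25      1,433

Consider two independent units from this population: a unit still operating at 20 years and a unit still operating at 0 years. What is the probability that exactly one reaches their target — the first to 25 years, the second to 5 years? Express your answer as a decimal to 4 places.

p₁ = N(25)/N(20) = 1,433/2,974 = 0.481843; p₂ = N(5)/N(0) = 8,501/10,268 = 0.827912.
P(exactly one) = p₁(1−p₂) + (1−p₁)p₂ = 0.082919 + 0.428988 = 0.511908.

0.5119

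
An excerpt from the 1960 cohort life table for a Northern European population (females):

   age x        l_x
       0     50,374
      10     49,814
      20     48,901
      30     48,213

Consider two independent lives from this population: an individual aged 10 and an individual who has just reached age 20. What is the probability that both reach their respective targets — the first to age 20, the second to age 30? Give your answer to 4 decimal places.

p₁ = l_20/l_10 = 48,901/49,814 = 0.981672; p₂ = l_30/l_20 = 48,213/48,901 = 0.985931.
P(both) = p₁ × p₂ = 0.981672 × 0.985931 = 0.967861.

0.9679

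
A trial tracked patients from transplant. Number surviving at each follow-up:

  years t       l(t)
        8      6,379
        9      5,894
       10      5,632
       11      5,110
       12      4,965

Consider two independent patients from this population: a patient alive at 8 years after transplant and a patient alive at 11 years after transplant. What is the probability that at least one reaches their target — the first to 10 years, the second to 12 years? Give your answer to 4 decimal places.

p₁ = l(10)/l(8) = 5,632/6,379 = 0.882897; p₂ = l(12)/l(11) = 4,965/5,110 = 0.971624.
P(at least one) = 1 − (1−p₁)(1−p₂) = 1 − 0.117103 × 0.028376 = 0.996677.

0.9967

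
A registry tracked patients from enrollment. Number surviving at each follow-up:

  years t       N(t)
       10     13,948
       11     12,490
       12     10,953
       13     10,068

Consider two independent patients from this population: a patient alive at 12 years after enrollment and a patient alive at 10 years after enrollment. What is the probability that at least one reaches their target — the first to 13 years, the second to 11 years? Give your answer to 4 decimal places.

0.9916

p₁ = N(13)/N(12) = 10,068/10,953 = 0.919200; p₂ = N(11)/N(10) = 12,490/13,948 = 0.895469.
P(at least one) = 1 − (1−p₁)(1−p₂) = 1 − 0.080800 × 0.104531 = 0.991554.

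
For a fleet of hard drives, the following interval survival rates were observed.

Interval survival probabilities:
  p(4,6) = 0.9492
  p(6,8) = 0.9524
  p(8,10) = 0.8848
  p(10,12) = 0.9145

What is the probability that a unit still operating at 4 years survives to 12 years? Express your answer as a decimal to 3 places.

Survival from 4 to 12 is the product of surviving each interval: 0.9492 × 0.9524 × 0.8848 × 0.9145.
= 0.731486.

0.731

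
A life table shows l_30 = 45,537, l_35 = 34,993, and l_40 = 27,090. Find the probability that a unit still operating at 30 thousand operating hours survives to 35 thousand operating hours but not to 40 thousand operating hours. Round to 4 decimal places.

This is the probability of reaching 35 but not 40, conditional on being operational at 30: (l_35 − l_40) / l_30.
= (34,993 − 27,090) / 45,537 = 7,903 / 45,537 = 0.173551.

0.1736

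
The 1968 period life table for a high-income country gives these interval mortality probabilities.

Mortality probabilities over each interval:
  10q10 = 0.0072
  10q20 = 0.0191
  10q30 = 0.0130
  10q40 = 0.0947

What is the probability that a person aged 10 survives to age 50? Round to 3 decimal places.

Survival from 10 to 50 is the product of surviving each interval: (1 − 0.0072) × (1 − 0.0191) × (1 − 0.0130) × (1 − 0.0947).
= 0.9928 × 0.9809 × 0.9870 × 0.9053 = 0.870154.

0.870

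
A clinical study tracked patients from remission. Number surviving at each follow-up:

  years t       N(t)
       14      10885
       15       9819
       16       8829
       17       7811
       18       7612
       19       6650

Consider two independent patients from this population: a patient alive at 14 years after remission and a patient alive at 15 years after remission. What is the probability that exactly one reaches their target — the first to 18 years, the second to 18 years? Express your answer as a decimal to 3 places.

0.390

p₁ = N(18)/N(14) = 7612/10885 = 0.699311; p₂ = N(18)/N(15) = 7612/9819 = 0.775232.
P(exactly one) = p₁(1−p₂) + (1−p₁)p₂ = 0.157183 + 0.233104 = 0.390286.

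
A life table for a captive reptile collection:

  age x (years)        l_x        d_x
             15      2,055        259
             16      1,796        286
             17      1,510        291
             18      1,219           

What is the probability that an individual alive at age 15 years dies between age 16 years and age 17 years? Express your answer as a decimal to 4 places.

This is the probability of reaching 16 but not 17, conditional on being alive at 15: (l_16 − l_17) / l_15.
= (1,796 − 1,510) / 2,055 = 286 / 2,055 = 0.139173.

0.1392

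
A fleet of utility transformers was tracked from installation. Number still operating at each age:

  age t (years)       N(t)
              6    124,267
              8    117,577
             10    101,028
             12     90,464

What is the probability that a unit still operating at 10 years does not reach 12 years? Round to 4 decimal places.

0.1046

P(fail before 12 | operational at 10) = 1 − N(12)/N(10) = 1 − 90,464/101,028 = (10,564)/101,028 = 0.104565.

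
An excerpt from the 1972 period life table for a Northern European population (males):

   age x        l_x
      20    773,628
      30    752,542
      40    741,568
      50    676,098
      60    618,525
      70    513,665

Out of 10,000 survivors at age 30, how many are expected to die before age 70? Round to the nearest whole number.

3174

The relevant probability is 1 − 513,665/752,542 = 0.317427.
Expected number = 10,000 × 0.317427 = 3174.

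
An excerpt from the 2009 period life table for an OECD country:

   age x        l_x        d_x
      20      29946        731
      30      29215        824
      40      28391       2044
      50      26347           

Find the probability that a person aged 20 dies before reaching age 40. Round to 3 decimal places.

0.052

P(die before 40 | alive at 20) = 1 − l_40/l_20 = 1 − 28391/29946 = (1555)/29946 = 0.051927.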